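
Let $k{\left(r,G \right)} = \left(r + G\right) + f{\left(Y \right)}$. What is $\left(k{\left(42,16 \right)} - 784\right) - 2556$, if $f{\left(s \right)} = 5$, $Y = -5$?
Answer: $-3277$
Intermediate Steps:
$k{\left(r,G \right)} = 5 + G + r$ ($k{\left(r,G \right)} = \left(r + G\right) + 5 = \left(G + r\right) + 5 = 5 + G + r$)
$\left(k{\left(42,16 \right)} - 784\right) - 2556 = \left(\left(5 + 16 + 42\right) - 784\right) - 2556 = \left(63 - 784\right) - 2556 = -721 - 2556 = -3277$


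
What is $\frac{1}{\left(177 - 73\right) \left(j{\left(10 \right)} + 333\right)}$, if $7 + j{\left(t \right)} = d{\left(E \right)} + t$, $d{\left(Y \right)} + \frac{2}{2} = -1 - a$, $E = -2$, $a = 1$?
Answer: $\frac{1}{34632} \approx 2.8875 \cdot 10^{-5}$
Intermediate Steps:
$d{\left(Y \right)} = -3$ ($d{\left(Y \right)} = -1 - 2 = -3$)
$j{\left(t \right)} = -10 + t$ ($j{\left(t \right)} = -7 + \left(-3 + t\right) = -10 + t$)
$\frac{1}{\left(177 - 73\right) \left(j{\left(10 \right)} + 333\right)} = \frac{1}{\left(177 - 73\right) \left(\left(-10 + 10\right) + 333\right)} = \frac{1}{104 \left(0 + 333\right)} = \frac{1}{104 \cdot 333} = \frac{1}{104} \cdot \frac{1}{333} = \frac{1}{34632}$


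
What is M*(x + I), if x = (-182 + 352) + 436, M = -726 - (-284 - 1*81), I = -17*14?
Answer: -132848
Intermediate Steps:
I = -238
M = -361 (M = -726 - (-284 - 81) = -726 - 1*(-365) = -726 + 365 = -361)
x = 606 (x = 170 + 436 = 606)
M*(x + I) = -361*(606 - 238) = -361*368 = -132848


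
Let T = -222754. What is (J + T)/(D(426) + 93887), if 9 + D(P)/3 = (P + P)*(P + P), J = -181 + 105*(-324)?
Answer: -256955/2271572 ≈ -0.11312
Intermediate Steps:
J = -34201 (J = -181 - 34020 = -34201)
D(P) = -27 + 12*P**2 (D(P) = -27 + 3*((P + P)*(P + P)) = -27 + 3*((2*P)*(2*P)) = -27 + 3*(4*P**2) = -27 + 12*P**2)
(J + T)/(D(426) + 93887) = (-34201 - 222754)/((-27 + 12*426**2) + 93887) = -256955/((-27 + 12*181476) + 93887) = -256955/((-27 + 2177712) + 93887) = -256955/(2177685 + 93887) = -256955/2271572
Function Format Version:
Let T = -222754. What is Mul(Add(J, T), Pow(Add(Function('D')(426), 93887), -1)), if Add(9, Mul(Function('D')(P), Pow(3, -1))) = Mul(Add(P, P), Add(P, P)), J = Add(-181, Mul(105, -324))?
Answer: Rational(-256955, 2271572) ≈ -0.11312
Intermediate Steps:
J = -34201 (J = Add(-181, -34020) = -34201)
Function('D')(P) = Add(-27, Mul(12, Pow(P, 2))) (Function('D')(P) = Add(-27, Mul(3, Mul(Add(P, P), Add(P, P)))) = Add(-27, Mul(3, Mul(Mul(2, P), Mul(2, P)))) = Add(-27, Mul(3, Mul(4, Pow(P, 2)))) = Add(-27, Mul(12, Pow(P, 2))))
Mul(Add(J, T), Pow(Add(Function('D')(426), 93887), -1)) = Mul(Add(-34201, -222754), Pow(Add(Add(-27, Mul(12, Pow(426, 2))), 93887), -1)) = Mul(-256955, Pow(Add(Add(-27, Mul(12, 181476)), 93887), -1)) = Mul(-256955, Pow(Add(Add(-27, 2177712), 93887), -1)) = Mul(-256955, Pow(Add(2177685, 93887), -1)) = Mul(-256955, Pow(2271572, -1)) = Mul(-256955, Rational(1, 2271572)) = Rational(-256955, 2271572)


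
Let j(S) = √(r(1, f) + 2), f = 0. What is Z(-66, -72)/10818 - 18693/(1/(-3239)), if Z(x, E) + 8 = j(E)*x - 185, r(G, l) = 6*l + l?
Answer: 654993410693/10818 - 11*√2/1803 ≈ 6.0547e+7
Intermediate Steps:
r(G, l) = 7*l
j(S) = √2 (j(S) = √(7*0 + 2) = √(0 + 2) = √2)
Z(x, E) = -193 + x*√2 (Z(x, E) = -8 + (√2*x - 185) = -8 + (x*√2 - 185) = -8 + (-185 + x*√2) = -193 + x*√2)
Z(-66, -72)/10818 - 18693/(1/(-3239)) = (-193 - 66*√2)/10818 - 18693/(1/(-3239)) = (-193 - 66*√2)*(1/10818) - 18693/(-1/3239) = (-193/10818 - 11*√2/1803) - 18693*(-3239) = (-193/10818 - 11*√2/1803) + 60546627 = 654993410693/10818 - 11*√2/1803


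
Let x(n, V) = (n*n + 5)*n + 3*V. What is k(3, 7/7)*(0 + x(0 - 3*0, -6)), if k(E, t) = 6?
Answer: -108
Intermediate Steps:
x(n, V) = 3*V + n*(5 + n**2) (x(n, V) = (n**2 + 5)*n + 3*V = (5 + n**2)*n + 3*V = n*(5 + n**2) + 3*V = 3*V + n*(5 + n**2))
k(3, 7/7)*(0 + x(0 - 3*0, -6)) = 6*(0 + ((0 - 3*0)**3 + 3*(-6) + 5*(0 - 3*0))) = 6*(0 + ((0 + 0)**3 - 18 + 5*(0 + 0))) = 6*(0 + (0**3 - 18 + 5*0)) = 6*(0 + (0 - 18 + 0)) = 6*(0 - 18) = 6*(-18) = -108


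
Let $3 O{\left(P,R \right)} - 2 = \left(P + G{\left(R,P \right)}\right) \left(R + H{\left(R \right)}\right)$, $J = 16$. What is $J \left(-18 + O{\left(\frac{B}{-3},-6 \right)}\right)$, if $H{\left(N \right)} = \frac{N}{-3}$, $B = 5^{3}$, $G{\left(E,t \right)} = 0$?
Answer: $\frac{5504}{9} \approx 611.56$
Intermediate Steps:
$B = 125$
$H{\left(N \right)} = - \frac{N}{3}$ ($H{\left(N \right)} = N \left(- \frac{1}{3}\right) = - \frac{N}{3}$)
$O{\left(P,R \right)} = \frac{2}{3} + \frac{2 P R}{9}$ ($O{\left(P,R \right)} = \frac{2}{3} + \frac{\left(P + 0\right) \left(R - \frac{R}{3}\right)}{3} = \frac{2}{3} + \frac{P \frac{2 R}{3}}{3} = \frac{2}{3} + \frac{\frac{2}{3} P R}{3} = \frac{2}{3} + \frac{2 P R}{9}$)
$J \left(-18 + O{\left(\frac{B}{-3},-6 \right)}\right) = 16 \left(-18 + \left(\frac{2}{3} + \frac{2}{9} \frac{125}{-3} \left(-6\right)\right)\right) = 16 \left(-18 + \left(\frac{2}{3} + \frac{2}{9} \cdot 125 \left(- \frac{1}{3}\right) \left(-6\right)\right)\right) = 16 \left(-18 + \left(\frac{2}{3} + \frac{2}{9} \left(- \frac{125}{3}\right) \left(-6\right)\right)\right) = 16 \left(-18 + \left(\frac{2}{3} + \frac{500}{9}\right)\right) = 16 \left(-18 + \frac{506}{9}\right) = 16 \cdot \frac{344}{9} = \frac{5504}{9}$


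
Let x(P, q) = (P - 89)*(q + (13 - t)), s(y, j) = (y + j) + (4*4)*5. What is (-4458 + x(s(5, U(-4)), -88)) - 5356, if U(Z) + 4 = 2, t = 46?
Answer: -9088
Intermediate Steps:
U(Z) = -2 (U(Z) = -4 + 2 = -2)
s(y, j) = 80 + j + y (s(y, j) = (j + y) + 16*5 = (j + y) + 80 = 80 + j + y)
x(P, q) = (-89 + P)*(-33 + q) (x(P, q) = (P - 89)*(q + (13 - 1*46)) = (-89 + P)*(q + (13 - 46)) = (-89 + P)*(q - 33) = (-89 + P)*(-33 + q))
(-4458 + x(s(5, U(-4)), -88)) - 5356 = (-4458 + (2937 - 89*(-88) - 33*(80 - 2 + 5) + (80 - 2 + 5)*(-88))) - 5356 = (-4458 + (2937 + 7832 - 33*83 + 83*(-88))) - 5356 = (-4458 + (2937 + 7832 - 2739 - 7304)) - 5356 = (-4458 + 726) - 5356 = -3732 - 5356 = -9088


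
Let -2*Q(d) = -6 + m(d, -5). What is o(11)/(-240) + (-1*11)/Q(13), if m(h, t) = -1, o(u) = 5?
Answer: -1063/336 ≈ -3.1637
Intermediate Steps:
Q(d) = 7/2 (Q(d) = -(-6 - 1)/2 = -½*(-7) = 7/2)
o(11)/(-240) + (-1*11)/Q(13) = 5/(-240) + (-1*11)/(7/2) = 5*(-1/240) - 11*2/7 = -1/48 - 22/7 = -1063/336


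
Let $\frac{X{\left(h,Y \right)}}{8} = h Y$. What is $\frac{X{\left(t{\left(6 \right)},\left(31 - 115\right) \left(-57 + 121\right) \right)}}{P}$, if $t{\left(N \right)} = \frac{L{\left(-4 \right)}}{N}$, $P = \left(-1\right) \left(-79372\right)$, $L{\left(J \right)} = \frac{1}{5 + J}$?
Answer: $- \frac{1792}{19843} \approx -0.090309$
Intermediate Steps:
$P = 79372$
$t{\left(N \right)} = \frac{1}{N}$ ($t{\left(N \right)} = \frac{1}{\left(5 - 4\right) N} = \frac{1}{1 N} = 1 \frac{1}{N} = \frac{1}{N}$)
$X{\left(h,Y \right)} = 8 Y h$ ($X{\left(h,Y \right)} = 8 h Y = 8 Y h$)
$\frac{X{\left(t{\left(6 \right)},\left(31 - 115\right) \left(-57 + 121\right) \right)}}{P} = \frac{8 \left(31 - 115\right) \left(-57 + 121\right) \frac{1}{6}}{79372} = 8 \left(\left(-84\right) 64\right) \frac{1}{6} \cdot \frac{1}{79372} = 8 \left(-5376\right) \frac{1}{6} \cdot \frac{1}{79372} = \left(-7168\right) \frac{1}{79372} = - \frac{1792}{19843}$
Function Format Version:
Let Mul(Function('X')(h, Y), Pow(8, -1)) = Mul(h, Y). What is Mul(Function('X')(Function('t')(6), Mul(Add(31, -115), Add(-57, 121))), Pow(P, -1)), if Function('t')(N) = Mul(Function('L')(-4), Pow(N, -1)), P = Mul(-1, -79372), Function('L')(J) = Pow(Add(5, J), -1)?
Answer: Rational(-1792, 19843) ≈ -0.090309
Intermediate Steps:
P = 79372
Function('t')(N) = Pow(N, -1) (Function('t')(N) = Mul(Pow(Add(5, -4), -1), Pow(N, -1)) = Mul(Pow(1, -1), Pow(N, -1)) = Mul(1, Pow(N, -1)) = Pow(N, -1))
Function('X')(h, Y) = Mul(8, Y, h) (Function('X')(h, Y) = Mul(8, Mul(h, Y)) = Mul(8, Mul(Y, h)) = Mul(8, Y, h))
Mul(Function('X')(Function('t')(6), Mul(Add(31, -115), Add(-57, 121))), Pow(P, -1)) = Mul(Mul(8, Mul(Add(31, -115), Add(-57, 121)), Pow(6, -1)), Pow(79372, -1)) = Mul(Mul(8, Mul(-84, 64), Rational(1, 6)), Rational(1, 79372)) = Mul(Mul(8, -5376, Rational(1, 6)), Rational(1, 79372)) = Mul(-7168, Rational(1, 79372)) = Rational(-1792, 19843)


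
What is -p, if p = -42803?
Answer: 42803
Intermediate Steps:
-p = -1*(-42803) = 42803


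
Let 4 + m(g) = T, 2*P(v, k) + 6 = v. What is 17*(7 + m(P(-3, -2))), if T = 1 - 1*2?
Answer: 34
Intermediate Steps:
P(v, k) = -3 + v/2
T = -1 (T = 1 - 2 = -1)
m(g) = -5 (m(g) = -4 - 1 = -5)
17*(7 + m(P(-3, -2))) = 17*(7 - 5) = 17*2 = 34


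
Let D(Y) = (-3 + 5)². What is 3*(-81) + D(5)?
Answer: -239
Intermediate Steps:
D(Y) = 4 (D(Y) = 2² = 4)
3*(-81) + D(5) = 3*(-81) + 4 = -243 + 4 = -239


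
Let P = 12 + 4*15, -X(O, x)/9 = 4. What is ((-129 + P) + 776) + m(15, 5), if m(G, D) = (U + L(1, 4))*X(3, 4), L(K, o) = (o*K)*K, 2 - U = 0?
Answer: 503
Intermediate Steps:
X(O, x) = -36 (X(O, x) = -9*4 = -36)
P = 72 (P = 12 + 60 = 72)
U = 2 (U = 2 - 1*0 = 2 + 0 = 2)
L(K, o) = o*K² (L(K, o) = (K*o)*K = o*K²)
m(G, D) = -216 (m(G, D) = (2 + 4*1²)*(-36) = (2 + 4*1)*(-36) = (2 + 4)*(-36) = 6*(-36) = -216)
((-129 + P) + 776) + m(15, 5) = ((-129 + 72) + 776) - 216 = (-57 + 776) - 216 = 719 - 216 = 503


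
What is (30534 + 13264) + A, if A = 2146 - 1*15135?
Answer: 30809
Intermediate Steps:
A = -12989 (A = 2146 - 15135 = -12989)
(30534 + 13264) + A = (30534 + 13264) - 12989 = 43798 - 12989 = 30809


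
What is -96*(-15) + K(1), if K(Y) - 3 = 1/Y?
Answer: 1444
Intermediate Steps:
K(Y) = 3 + 1/Y
-96*(-15) + K(1) = -96*(-15) + (3 + 1/1) = 1440 + (3 + 1) = 1440 + 4 = 1444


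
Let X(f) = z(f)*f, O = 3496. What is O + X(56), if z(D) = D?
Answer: 6632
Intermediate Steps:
X(f) = f² (X(f) = f*f = f²)
O + X(56) = 3496 + 56² = 3496 + 3136 = 6632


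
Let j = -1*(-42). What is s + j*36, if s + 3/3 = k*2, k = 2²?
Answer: 1519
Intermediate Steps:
k = 4
j = 42
s = 7 (s = -1 + 4*2 = -1 + 8 = 7)
s + j*36 = 7 + 42*36 = 7 + 1512 = 1519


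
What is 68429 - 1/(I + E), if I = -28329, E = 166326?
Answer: 9442996712/137997 ≈ 68429.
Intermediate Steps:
68429 - 1/(I + E) = 68429 - 1/(-28329 + 166326) = 68429 - 1/137997 = 9442996712/137997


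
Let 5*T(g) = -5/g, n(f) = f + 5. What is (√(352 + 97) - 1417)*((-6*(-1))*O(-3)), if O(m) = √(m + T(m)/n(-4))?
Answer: 4*I*√6*(-1417 + √449) ≈ -13676.0*I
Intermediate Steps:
n(f) = 5 + f
T(g) = -1/g (T(g) = (-5/g)/5 = -1/g)
O(m) = √(m - 1/m) (O(m) = √(m + (-1/m)/(5 - 4)) = √(m - 1/m/1) = √(m - 1/m*1) = √(m - 1/m))
(√(352 + 97) - 1417)*((-6*(-1))*O(-3)) = (√(352 + 97) - 1417)*((-6*(-1))*√(-3 - 1/(-3))) = (√449 - 1417)*(6*√(-3 - 1*(-⅓))) = (-1417 + √449)*(6*√(-3 + ⅓)) = (-1417 + √449)*(6*√(-8/3)) = (-1417 + √449)*(6*(2*I*√6/3)) = (-1417 + √449)*(4*I*√6) = 4*I*√6*(-1417 + √449)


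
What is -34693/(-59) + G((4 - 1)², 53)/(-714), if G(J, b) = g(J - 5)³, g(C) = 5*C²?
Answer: -2718599/21063 ≈ -129.07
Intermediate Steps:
G(J, b) = 125*(-5 + J)⁶ (G(J, b) = (5*(J - 5)²)³ = (5*(-5 + J)²)³ = 125*(-5 + J)⁶)
-34693/(-59) + G((4 - 1)², 53)/(-714) = -34693/(-59) + (125*(-5 + (4 - 1)²)⁶)/(-714) = -34693*(-1/59) + (125*(-5 + 3²)⁶)*(-1/714) = 34693/59 + (125*(-5 + 9)⁶)*(-1/714) = 34693/59 + (125*4⁶)*(-1/714) = 34693/59 + (125*4096)*(-1/714) = 34693/59 + 512000*(-1/714) = 34693/59 - 256000/357 = -2718599/21063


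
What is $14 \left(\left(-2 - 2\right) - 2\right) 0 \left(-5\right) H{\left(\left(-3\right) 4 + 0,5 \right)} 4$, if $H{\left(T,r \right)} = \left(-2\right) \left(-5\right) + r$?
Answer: $0$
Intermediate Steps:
$H{\left(T,r \right)} = 10 + r$
$14 \left(\left(-2 - 2\right) - 2\right) 0 \left(-5\right) H{\left(\left(-3\right) 4 + 0,5 \right)} 4 = 14 \left(\left(-2 - 2\right) - 2\right) 0 \left(-5\right) \left(10 + 5\right) 4 = 14 \left(-4 - 2\right) 0 \cdot 15 \cdot 4 = 14 \left(- 6 \cdot 0 \cdot 4\right) = 14 \left(\left(-6\right) 0\right) = 14 \cdot 0 = 0$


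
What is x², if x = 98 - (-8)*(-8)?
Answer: 1156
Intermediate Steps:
x = 34 (x = 98 - 1*64 = 98 - 64 = 34)
x² = 34² = 1156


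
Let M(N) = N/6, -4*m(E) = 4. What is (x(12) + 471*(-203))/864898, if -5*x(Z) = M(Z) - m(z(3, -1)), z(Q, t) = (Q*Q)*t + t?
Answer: -239034/2162245 ≈ -0.11055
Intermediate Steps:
z(Q, t) = t + t*Q² (z(Q, t) = Q²*t + t = t*Q² + t = t + t*Q²)
m(E) = -1 (m(E) = -¼*4 = -1)
M(N) = N/6 (M(N) = N*(⅙) = N/6)
x(Z) = -⅕ - Z/30 (x(Z) = -(Z/6 - 1*(-1))/5 = -(Z/6 + 1)/5 = -(1 + Z/6)/5 = -⅕ - Z/30)
(x(12) + 471*(-203))/864898 = ((-⅕ - 1/30*12) + 471*(-203))/864898 = ((-⅕ - ⅖) - 95613)*(1/864898) = (-⅗ - 95613)*(1/864898) = -478068/5*1/864898 = -239034/2162245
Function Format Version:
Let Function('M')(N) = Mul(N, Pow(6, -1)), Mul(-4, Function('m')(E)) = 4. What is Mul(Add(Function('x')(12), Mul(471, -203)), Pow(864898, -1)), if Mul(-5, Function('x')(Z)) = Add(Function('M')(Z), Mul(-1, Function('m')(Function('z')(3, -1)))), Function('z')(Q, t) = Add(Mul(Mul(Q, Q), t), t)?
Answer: Rational(-239034, 2162245) ≈ -0.11055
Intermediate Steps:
Function('z')(Q, t) = Add(t, Mul(t, Pow(Q, 2))) (Function('z')(Q, t) = Add(Mul(Pow(Q, 2), t), t) = Add(Mul(t, Pow(Q, 2)), t) = Add(t, Mul(t, Pow(Q, 2))))
Function('m')(E) = -1 (Function('m')(E) = Mul(Rational(-1, 4), 4) = -1)
Function('M')(N) = Mul(Rational(1, 6), N) (Function('M')(N) = Mul(N, Rational(1, 6)) = Mul(Rational(1, 6), N))
Function('x')(Z) = Add(Rational(-1, 5), Mul(Rational(-1, 30), Z)) (Function('x')(Z) = Mul(Rational(-1, 5), Add(Mul(Rational(1, 6), Z), Mul(-1, -1))) = Mul(Rational(-1, 5), Add(Mul(Rational(1, 6), Z), 1)) = Mul(Rational(-1, 5), Add(1, Mul(Rational(1, 6), Z))) = Add(Rational(-1, 5), Mul(Rational(-1, 30), Z)))
Mul(Add(Function('x')(12), Mul(471, -203)), Pow(864898, -1)) = Mul(Add(Add(Rational(-1, 5), Mul(Rational(-1, 30), 12)), Mul(471, -203)), Pow(864898, -1)) = Mul(Add(Add(Rational(-1, 5), Rational(-2, 5)), -95613), Rational(1, 864898)) = Mul(Add(Rational(-3, 5), -95613), Rational(1, 864898)) = Mul(Rational(-478068, 5), Rational(1, 864898)) = Rational(-239034, 2162245)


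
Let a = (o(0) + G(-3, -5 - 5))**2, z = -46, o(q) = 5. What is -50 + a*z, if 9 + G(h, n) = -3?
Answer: -2304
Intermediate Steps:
G(h, n) = -12 (G(h, n) = -9 - 3 = -12)
a = 49 (a = (5 - 12)**2 = (-7)**2 = 49)
-50 + a*z = -50 + 49*(-46) = -50 - 2254 = -2304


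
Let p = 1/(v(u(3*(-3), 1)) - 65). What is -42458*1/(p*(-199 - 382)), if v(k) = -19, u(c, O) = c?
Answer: -509496/83 ≈ -6138.5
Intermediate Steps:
p = -1/84 (p = 1/(-19 - 65) = 1/(-84) = -1/84 ≈ -0.011905)
-42458*1/(p*(-199 - 382)) = -42458*(-84/(-199 - 382)) = -42458/((-1/84*(-581))) = -42458/83/12 = -42458*12/83 = -509496/83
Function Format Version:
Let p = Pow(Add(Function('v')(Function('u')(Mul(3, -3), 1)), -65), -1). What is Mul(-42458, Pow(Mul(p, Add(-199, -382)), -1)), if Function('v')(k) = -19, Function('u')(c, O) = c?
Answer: Rational(-509496, 83) ≈ -6138.5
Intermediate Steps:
p = Rational(-1, 84) (p = Pow(Add(-19, -65), -1) = Pow(-84, -1) = Rational(-1, 84) ≈ -0.011905)
Mul(-42458, Pow(Mul(p, Add(-199, -382)), -1)) = Mul(-42458, Pow(Mul(Rational(-1, 84), Add(-199, -382)), -1)) = Mul(-42458, Pow(Mul(Rational(-1, 84), -581), -1)) = Mul(-42458, Pow(Rational(83, 12), -1)) = Mul(-42458, Rational(12, 83)) = Rational(-509496, 83)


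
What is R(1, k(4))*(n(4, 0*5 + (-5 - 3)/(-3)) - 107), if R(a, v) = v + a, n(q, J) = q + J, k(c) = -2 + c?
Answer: -301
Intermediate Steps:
n(q, J) = J + q
R(a, v) = a + v
R(1, k(4))*(n(4, 0*5 + (-5 - 3)/(-3)) - 107) = (1 + (-2 + 4))*(((0*5 + (-5 - 3)/(-3)) + 4) - 107) = (1 + 2)*(((0 - 8*(-⅓)) + 4) - 107) = 3*(((0 + 8/3) + 4) - 107) = 3*((8/3 + 4) - 107) = 3*(20/3 - 107) = 3*(-301/3) = -301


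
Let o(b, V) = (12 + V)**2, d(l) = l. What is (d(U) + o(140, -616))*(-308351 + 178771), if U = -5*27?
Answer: -47255363980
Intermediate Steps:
U = -135
(d(U) + o(140, -616))*(-308351 + 178771) = (-135 + (12 - 616)**2)*(-308351 + 178771) = (-135 + (-604)**2)*(-129580) = (-135 + 364816)*(-129580) = 364681*(-129580) = -47255363980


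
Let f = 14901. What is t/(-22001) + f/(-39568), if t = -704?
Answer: -299981029/870535568 ≈ -0.34459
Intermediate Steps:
t/(-22001) + f/(-39568) = -704/(-22001) + 14901/(-39568) = -704*(-1/22001) + 14901*(-1/39568) = 704/22001 - 14901/39568 = -299981029/870535568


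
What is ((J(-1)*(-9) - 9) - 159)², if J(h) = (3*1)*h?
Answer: 19881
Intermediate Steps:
J(h) = 3*h
((J(-1)*(-9) - 9) - 159)² = (((3*(-1))*(-9) - 9) - 159)² = ((-3*(-9) - 9) - 159)² = ((27 - 9) - 159)² = (18 - 159)² = (-141)² = 19881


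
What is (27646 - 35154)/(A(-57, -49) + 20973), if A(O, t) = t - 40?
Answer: -1877/5221 ≈ -0.35951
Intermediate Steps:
A(O, t) = -40 + t
(27646 - 35154)/(A(-57, -49) + 20973) = (27646 - 35154)/((-40 - 49) + 20973) = -7508/(-89 + 20973) = -7508/20884 = -7508*1/20884 = -1877/5221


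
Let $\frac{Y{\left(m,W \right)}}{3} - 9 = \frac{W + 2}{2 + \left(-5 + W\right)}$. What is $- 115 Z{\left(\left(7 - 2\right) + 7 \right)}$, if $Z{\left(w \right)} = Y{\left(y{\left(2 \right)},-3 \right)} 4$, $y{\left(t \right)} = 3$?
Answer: $-12650$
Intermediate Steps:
$Y{\left(m,W \right)} = 27 + \frac{3 \left(2 + W\right)}{-3 + W}$ ($Y{\left(m,W \right)} = 27 + 3 \frac{W + 2}{2 + \left(-5 + W\right)} = 27 + 3 \frac{2 + W}{-3 + W} = 27 + \frac{3 \left(2 + W\right)}{-3 + W}$)
$Z{\left(w \right)} = 110$ ($Z{\left(w \right)} = \frac{15 \left(-5 + 2 \left(-3\right)\right)}{-3 - 3} \cdot 4 = \frac{15 \left(-5 - 6\right)}{-6} \cdot 4 = 15 \left(- \frac{1}{6}\right) \left(-11\right) 4 = \frac{55}{2} \cdot 4 = 110$)
$- 115 Z{\left(\left(7 - 2\right) + 7 \right)} = \left(-115\right) 110 = -12650$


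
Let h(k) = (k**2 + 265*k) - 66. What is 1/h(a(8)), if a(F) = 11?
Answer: 1/2970 ≈ 0.00033670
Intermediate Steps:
h(k) = -66 + k**2 + 265*k
1/h(a(8)) = 1/(-66 + 11**2 + 265*11) = 1/(-66 + 121 + 2915) = 1/2970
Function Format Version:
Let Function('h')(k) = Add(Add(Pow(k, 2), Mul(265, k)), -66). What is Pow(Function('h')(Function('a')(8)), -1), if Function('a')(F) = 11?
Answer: Rational(1, 2970) ≈ 0.00033670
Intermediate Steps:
Function('h')(k) = Add(-66, Pow(k, 2), Mul(265, k))
Pow(Function('h')(Function('a')(8)), -1) = Pow(Add(-66, Pow(11, 2), Mul(265, 11)), -1) = Pow(Add(-66, 121, 2915), -1) = Pow(2970, -1) = Rational(1, 2970)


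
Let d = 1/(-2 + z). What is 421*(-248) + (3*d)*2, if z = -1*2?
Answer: -208819/2 ≈ -1.0441e+5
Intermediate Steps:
z = -2
d = -¼ (d = 1/(-2 - 2) = 1/(-4) = -¼ ≈ -0.25000)
421*(-248) + (3*d)*2 = 421*(-248) + (3*(-¼))*2 = -104408 - ¾*2 = -104408 - 3/2 = -208819/2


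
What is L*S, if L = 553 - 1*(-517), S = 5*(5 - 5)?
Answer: 0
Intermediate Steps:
S = 0 (S = 5*0 = 0)
L = 1070 (L = 553 + 517 = 1070)
L*S = 1070*0 = 0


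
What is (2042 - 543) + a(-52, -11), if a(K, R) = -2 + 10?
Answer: 1507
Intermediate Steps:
a(K, R) = 8
(2042 - 543) + a(-52, -11) = (2042 - 543) + 8 = 1499 + 8 = 1507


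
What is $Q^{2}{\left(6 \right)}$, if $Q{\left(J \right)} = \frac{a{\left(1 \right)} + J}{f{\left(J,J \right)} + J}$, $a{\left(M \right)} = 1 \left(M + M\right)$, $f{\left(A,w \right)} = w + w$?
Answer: $\frac{16}{81} \approx 0.19753$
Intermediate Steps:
$f{\left(A,w \right)} = 2 w$
$a{\left(M \right)} = 2 M$ ($a{\left(M \right)} = 1 \cdot 2 M = 2 M$)
$Q{\left(J \right)} = \frac{2 + J}{3 J}$ ($Q{\left(J \right)} = \frac{2 \cdot 1 + J}{2 J + J} = \frac{2 + J}{3 J}$)
$Q^{2}{\left(6 \right)} = \left(\frac{2 + 6}{3 \cdot 6}\right)^{2} = \left(\frac{1}{3} \cdot \frac{1}{6} \cdot 8\right)^{2} = \left(\frac{4}{9}\right)^{2} = \frac{16}{81}$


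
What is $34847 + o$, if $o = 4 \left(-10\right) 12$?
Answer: $34367$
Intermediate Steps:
$o = -480$ ($o = \left(-40\right) 12 = -480$)
$34847 + o = 34847 - 480 = 34367$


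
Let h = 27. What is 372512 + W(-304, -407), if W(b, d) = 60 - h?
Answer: 372545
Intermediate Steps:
W(b, d) = 33 (W(b, d) = 60 - 1*27 = 60 - 27 = 33)
372512 + W(-304, -407) = 372512 + 33 = 372545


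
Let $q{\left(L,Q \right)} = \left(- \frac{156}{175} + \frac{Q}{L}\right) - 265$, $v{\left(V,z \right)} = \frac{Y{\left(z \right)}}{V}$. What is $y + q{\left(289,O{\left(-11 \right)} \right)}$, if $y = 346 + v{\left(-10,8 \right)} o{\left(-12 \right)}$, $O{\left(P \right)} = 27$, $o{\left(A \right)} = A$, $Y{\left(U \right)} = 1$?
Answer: $\frac{4116906}{50575} \approx 81.402$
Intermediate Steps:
$v{\left(V,z \right)} = \frac{1}{V}$ ($v{\left(V,z \right)} = 1 \frac{1}{V} = \frac{1}{V}$)
$y = \frac{1736}{5}$ ($y = 346 + \frac{1}{-10} \left(-12\right) = 346 - - \frac{6}{5} = 346 + \frac{6}{5} = \frac{1736}{5} \approx 347.2$)
$q{\left(L,Q \right)} = - \frac{46531}{175} + \frac{Q}{L}$ ($q{\left(L,Q \right)} = \left(\left(-156\right) \frac{1}{175} + \frac{Q}{L}\right) - 265 = \left(- \frac{156}{175} + \frac{Q}{L}\right) - 265 = - \frac{46531}{175} + \frac{Q}{L}$)
$y + q{\left(289,O{\left(-11 \right)} \right)} = \frac{1736}{5} - \left(\frac{46531}{175} - \frac{27}{289}\right) = \frac{1736}{5} + \left(- \frac{46531}{175} + 27 \cdot \frac{1}{289}\right) = \frac{1736}{5} + \left(- \frac{46531}{175} + \frac{27}{289}\right) = \frac{1736}{5} - \frac{13442734}{50575} = \frac{4116906}{50575}$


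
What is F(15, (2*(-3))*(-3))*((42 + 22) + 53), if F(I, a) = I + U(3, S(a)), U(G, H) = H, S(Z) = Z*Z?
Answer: 39663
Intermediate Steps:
S(Z) = Z**2
F(I, a) = I + a**2
F(15, (2*(-3))*(-3))*((42 + 22) + 53) = (15 + ((2*(-3))*(-3))**2)*((42 + 22) + 53) = (15 + (-6*(-3))**2)*(64 + 53) = (15 + 18**2)*117 = (15 + 324)*117 = 339*117 = 39663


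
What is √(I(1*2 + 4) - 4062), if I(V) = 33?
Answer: I*√4029 ≈ 63.474*I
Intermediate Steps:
√(I(1*2 + 4) - 4062) = √(33 - 4062) = √(-4029) = I*√4029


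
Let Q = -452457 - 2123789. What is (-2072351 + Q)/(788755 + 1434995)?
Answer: -4648597/2223750 ≈ -2.0904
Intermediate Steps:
Q = -2576246
(-2072351 + Q)/(788755 + 1434995) = (-2072351 - 2576246)/(788755 + 1434995) = -4648597/2223750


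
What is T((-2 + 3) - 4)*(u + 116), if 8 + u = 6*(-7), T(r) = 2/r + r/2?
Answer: -143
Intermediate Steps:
T(r) = r/2 + 2/r (T(r) = 2/r + r*(½) = 2/r + r/2 = r/2 + 2/r)
u = -50 (u = -8 + 6*(-7) = -8 - 42 = -50)
T((-2 + 3) - 4)*(u + 116) = (((-2 + 3) - 4)/2 + 2/((-2 + 3) - 4))*(-50 + 116) = ((1 - 4)/2 + 2/(1 - 4))*66 = ((½)*(-3) + 2/(-3))*66 = (-3/2 + 2*(-⅓))*66 = (-3/2 - ⅔)*66 = -13/6*66 = -143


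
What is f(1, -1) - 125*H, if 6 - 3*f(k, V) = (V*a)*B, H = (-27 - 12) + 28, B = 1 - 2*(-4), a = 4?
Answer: 1389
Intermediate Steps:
B = 9 (B = 1 + 8 = 9)
H = -11 (H = -39 + 28 = -11)
f(k, V) = 2 - 12*V (f(k, V) = 2 - V*4*9/3 = 2 - 4*V*9/3 = 2 - 12*V)
f(1, -1) - 125*H = (2 - 12*(-1)) - 125*(-11) = (2 + 12) + 1375 = 14 + 1375 = 1389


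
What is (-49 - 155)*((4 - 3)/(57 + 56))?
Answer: -204/113 ≈ -1.8053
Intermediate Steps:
(-49 - 155)*((4 - 3)/(57 + 56)) = -204/113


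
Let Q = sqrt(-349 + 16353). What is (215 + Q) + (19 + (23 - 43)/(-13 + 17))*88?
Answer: 1447 + 2*sqrt(4001) ≈ 1573.5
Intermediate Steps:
Q = 2*sqrt(4001) (Q = sqrt(16004) = 2*sqrt(4001) ≈ 126.51)
(215 + Q) + (19 + (23 - 43)/(-13 + 17))*88 = (215 + 2*sqrt(4001)) + (19 + (23 - 43)/(-13 + 17))*88 = (215 + 2*sqrt(4001)) + (19 - 20/4)*88 = (215 + 2*sqrt(4001)) + (19 - 20*1/4)*88 = (215 + 2*sqrt(4001)) + (19 - 5)*88 = (215 + 2*sqrt(4001)) + 14*88 = (215 + 2*sqrt(4001)) + 1232 = 1447 + 2*sqrt(4001)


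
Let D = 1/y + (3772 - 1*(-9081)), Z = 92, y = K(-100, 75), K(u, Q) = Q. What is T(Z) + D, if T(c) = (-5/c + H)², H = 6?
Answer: 8181533539/634800 ≈ 12888.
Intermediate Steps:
y = 75
T(c) = (6 - 5/c)² (T(c) = (-5/c + 6)² = (6 - 5/c)²)
D = 963976/75 (D = 1/75 + (3772 - 1*(-9081)) = 1/75 + (3772 + 9081) = 1/75 + 12853 = 963976/75 ≈ 12853.)
T(Z) + D = (-5 + 6*92)²/92² + 963976/75 = (-5 + 552)²/8464 + 963976/75 = (1/8464)*547² + 963976/75 = (1/8464)*299209 + 963976/75 = 299209/8464 + 963976/75 = 8181533539/634800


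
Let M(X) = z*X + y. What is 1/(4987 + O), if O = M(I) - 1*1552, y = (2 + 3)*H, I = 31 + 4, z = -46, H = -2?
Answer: 1/1815 ≈ 0.00055096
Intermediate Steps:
I = 35
y = -10 (y = (2 + 3)*(-2) = 5*(-2) = -10)
M(X) = -10 - 46*X (M(X) = -46*X - 10 = -10 - 46*X)
O = -3172 (O = (-10 - 46*35) - 1*1552 = (-10 - 1610) - 1552 = -1620 - 1552 = -3172)
1/(4987 + O) = 1/(4987 - 3172) = 1/1815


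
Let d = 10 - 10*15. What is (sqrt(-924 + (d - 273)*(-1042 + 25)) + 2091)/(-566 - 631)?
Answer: -697/399 - sqrt(8553)/171 ≈ -2.2877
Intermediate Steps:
d = -140 (d = 10 - 150 = -140)
(sqrt(-924 + (d - 273)*(-1042 + 25)) + 2091)/(-566 - 631) = (sqrt(-924 + (-140 - 273)*(-1042 + 25)) + 2091)/(-566 - 631) = (sqrt(-924 - 413*(-1017)) + 2091)/(-1197) = (sqrt(-924 + 420021) + 2091)*(-1/1197) = (sqrt(419097) + 2091)*(-1/1197) = (7*sqrt(8553) + 2091)*(-1/1197) = (2091 + 7*sqrt(8553))*(-1/1197) = -697/399 - sqrt(8553)/171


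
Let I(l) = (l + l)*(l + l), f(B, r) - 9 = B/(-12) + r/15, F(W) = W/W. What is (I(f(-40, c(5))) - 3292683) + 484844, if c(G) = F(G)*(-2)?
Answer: -70181091/25 ≈ -2.8072e+6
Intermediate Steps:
F(W) = 1
c(G) = -2 (c(G) = 1*(-2) = -2)
f(B, r) = 9 - B/12 + r/15 (f(B, r) = 9 + (B/(-12) + r/15) = 9 + (B*(-1/12) + r*(1/15)) = 9 + (-B/12 + r/15) = 9 - B/12 + r/15)
I(l) = 4*l**2 (I(l) = (2*l)*(2*l) = 4*l**2)
(I(f(-40, c(5))) - 3292683) + 484844 = (4*(9 - 1/12*(-40) + (1/15)*(-2))**2 - 3292683) + 484844 = (4*(9 + 10/3 - 2/15)**2 - 3292683) + 484844 = (4*(61/5)**2 - 3292683) + 484844 = (4*(3721/25) - 3292683) + 484844 = (14884/25 - 3292683) + 484844 = -82302191/25 + 484844 = -70181091/25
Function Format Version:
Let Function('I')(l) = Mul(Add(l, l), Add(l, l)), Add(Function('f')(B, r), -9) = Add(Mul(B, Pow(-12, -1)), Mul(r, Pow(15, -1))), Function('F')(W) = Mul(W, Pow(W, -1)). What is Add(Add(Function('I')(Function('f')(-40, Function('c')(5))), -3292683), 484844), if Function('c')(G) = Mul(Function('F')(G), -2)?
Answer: Rational(-70181091, 25) ≈ -2.8072e+6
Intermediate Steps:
Function('F')(W) = 1
Function('c')(G) = -2 (Function('c')(G) = Mul(1, -2) = -2)
Function('f')(B, r) = Add(9, Mul(Rational(-1, 12), B), Mul(Rational(1, 15), r)) (Function('f')(B, r) = Add(9, Add(Mul(B, Pow(-12, -1)), Mul(r, Pow(15, -1)))) = Add(9, Add(Mul(B, Rational(-1, 12)), Mul(r, Rational(1, 15)))) = Add(9, Add(Mul(Rational(-1, 12), B), Mul(Rational(1, 15), r))) = Add(9, Mul(Rational(-1, 12), B), Mul(Rational(1, 15), r)))
Function('I')(l) = Mul(4, Pow(l, 2)) (Function('I')(l) = Mul(Mul(2, l), Mul(2, l)) = Mul(4, Pow(l, 2)))
Add(Add(Function('I')(Function('f')(-40, Function('c')(5))), -3292683), 484844) = Add(Add(Mul(4, Pow(Add(9, Mul(Rational(-1, 12), -40), Mul(Rational(1, 15), -2)), 2)), -3292683), 484844) = Add(Add(Mul(4, Pow(Add(9, Rational(10, 3), Rational(-2, 15)), 2)), -3292683), 484844) = Add(Add(Mul(4, Pow(Rational(61, 5), 2)), -3292683), 484844) = Add(Add(Mul(4, Rational(3721, 25)), -3292683), 484844) = Add(Add(Rational(14884, 25), -3292683), 484844) = Add(Rational(-82302191, 25), 484844) = Rational(-70181091, 25)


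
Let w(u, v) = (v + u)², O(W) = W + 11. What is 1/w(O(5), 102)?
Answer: 1/13924 ≈ 7.1818e-5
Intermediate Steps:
O(W) = 11 + W
w(u, v) = (u + v)²
1/w(O(5), 102) = 1/(((11 + 5) + 102)²) = 1/((16 + 102)²) = 1/(118²) = 1/13924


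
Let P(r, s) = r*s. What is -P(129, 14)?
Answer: -1806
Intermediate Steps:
-P(129, 14) = -129*14 = -1*1806 = -1806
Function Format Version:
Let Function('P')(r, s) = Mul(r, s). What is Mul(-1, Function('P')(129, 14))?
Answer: -1806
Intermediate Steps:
Mul(-1, Function('P')(129, 14)) = Mul(-1, Mul(129, 14)) = Mul(-1, 1806) = -1806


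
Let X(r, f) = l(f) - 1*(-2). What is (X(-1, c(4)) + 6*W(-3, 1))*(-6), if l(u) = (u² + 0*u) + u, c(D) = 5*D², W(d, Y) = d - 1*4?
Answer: -38640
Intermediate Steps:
W(d, Y) = -4 + d (W(d, Y) = d - 4 = -4 + d)
l(u) = u + u² (l(u) = (u² + 0) + u = u² + u = u + u²)
X(r, f) = 2 + f*(1 + f) (X(r, f) = f*(1 + f) - 1*(-2) = f*(1 + f) + 2 = 2 + f*(1 + f))
(X(-1, c(4)) + 6*W(-3, 1))*(-6) = ((2 + (5*4²)*(1 + 5*4²)) + 6*(-4 - 3))*(-6) = ((2 + (5*16)*(1 + 5*16)) + 6*(-7))*(-6) = ((2 + 80*(1 + 80)) - 42)*(-6) = ((2 + 80*81) - 42)*(-6) = ((2 + 6480) - 42)*(-6) = (6482 - 42)*(-6) = 6440*(-6) = -38640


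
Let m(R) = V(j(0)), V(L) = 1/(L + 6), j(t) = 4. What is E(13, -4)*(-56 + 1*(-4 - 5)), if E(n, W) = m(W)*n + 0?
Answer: -169/2 ≈ -84.500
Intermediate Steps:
V(L) = 1/(6 + L)
m(R) = ⅒ (m(R) = 1/(6 + 4) = 1/10 = ⅒)
E(n, W) = n/10 (E(n, W) = n/10 + 0 = n/10)
E(13, -4)*(-56 + 1*(-4 - 5)) = ((⅒)*13)*(-56 + 1*(-4 - 5)) = 13*(-56 + 1*(-9))/10 = 13*(-56 - 9)/10 = (13/10)*(-65) = -169/2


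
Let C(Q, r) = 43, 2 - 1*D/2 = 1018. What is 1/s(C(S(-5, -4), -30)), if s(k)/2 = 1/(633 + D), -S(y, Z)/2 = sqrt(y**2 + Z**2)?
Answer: -1399/2 ≈ -699.50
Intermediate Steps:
D = -2032 (D = 4 - 2*1018 = 4 - 2036 = -2032)
S(y, Z) = -2*sqrt(Z**2 + y**2) (S(y, Z) = -2*sqrt(y**2 + Z**2) = -2*sqrt(Z**2 + y**2))
s(k) = -2/1399 (s(k) = 2/(633 - 2032) = 2/(-1399) = 2*(-1/1399) = -2/1399)
1/s(C(S(-5, -4), -30)) = 1/(-2/1399) = -1399/2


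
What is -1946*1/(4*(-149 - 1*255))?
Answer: 973/808 ≈ 1.2042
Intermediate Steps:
-1946*1/(4*(-149 - 1*255)) = -1946*1/(4*(-149 - 255)) = -1946/(4*(-404)) = -1946/(-1616) = -1946*(-1/1616) = 973/808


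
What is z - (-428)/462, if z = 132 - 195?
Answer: -14339/231 ≈ -62.074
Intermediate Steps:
z = -63
z - (-428)/462 = -63 - (-428)/462 = -63 - 1*(-214/231) = -63 + 214/231 = -14339/231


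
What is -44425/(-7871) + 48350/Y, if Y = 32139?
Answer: 1808337925/252966069 ≈ 7.1485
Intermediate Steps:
-44425/(-7871) + 48350/Y = -44425/(-7871) + 48350/32139 = -44425*(-1/7871) + 48350*(1/32139) = 44425/7871 + 48350/32139 = 1808337925/252966069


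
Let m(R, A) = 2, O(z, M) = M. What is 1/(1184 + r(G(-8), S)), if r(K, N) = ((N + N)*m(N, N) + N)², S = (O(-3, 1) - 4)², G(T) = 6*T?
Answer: 1/3209 ≈ 0.00031162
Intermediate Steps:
S = 9 (S = (1 - 4)² = (-3)² = 9)
r(K, N) = 25*N² (r(K, N) = ((N + N)*2 + N)² = ((2*N)*2 + N)² = (4*N + N)² = (5*N)² = 25*N²)
1/(1184 + r(G(-8), S)) = 1/(1184 + 25*9²) = 1/(1184 + 25*81) = 1/(1184 + 2025) = 1/3209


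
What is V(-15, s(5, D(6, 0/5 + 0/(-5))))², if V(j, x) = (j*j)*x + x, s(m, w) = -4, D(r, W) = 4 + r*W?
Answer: 817216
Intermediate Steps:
D(r, W) = 4 + W*r
V(j, x) = x + x*j² (V(j, x) = j²*x + x = x*j² + x = x + x*j²)
V(-15, s(5, D(6, 0/5 + 0/(-5))))² = (-4*(1 + (-15)²))² = (-4*(1 + 225))² = (-4*226)² = (-904)² = 817216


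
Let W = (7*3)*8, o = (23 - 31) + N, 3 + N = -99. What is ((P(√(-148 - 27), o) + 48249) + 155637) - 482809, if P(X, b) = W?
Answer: -278755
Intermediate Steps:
N = -102 (N = -3 - 99 = -102)
o = -110 (o = (23 - 31) - 102 = -8 - 102 = -110)
W = 168 (W = 21*8 = 168)
P(X, b) = 168
((P(√(-148 - 27), o) + 48249) + 155637) - 482809 = ((168 + 48249) + 155637) - 482809 = (48417 + 155637) - 482809 = 204054 - 482809 = -278755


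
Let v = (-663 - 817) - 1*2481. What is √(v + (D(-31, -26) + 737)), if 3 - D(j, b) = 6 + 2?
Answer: I*√3229 ≈ 56.824*I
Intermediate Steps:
v = -3961 (v = -1480 - 2481 = -3961)
D(j, b) = -5 (D(j, b) = 3 - (6 + 2) = 3 - 1*8 = 3 - 8 = -5)
√(v + (D(-31, -26) + 737)) = √(-3961 + (-5 + 737)) = √(-3961 + 732) = √(-3229) = I*√3229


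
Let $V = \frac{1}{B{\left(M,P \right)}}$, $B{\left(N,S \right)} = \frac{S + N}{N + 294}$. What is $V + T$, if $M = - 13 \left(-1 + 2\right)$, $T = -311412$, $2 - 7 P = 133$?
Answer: $- \frac{69135431}{222} \approx -3.1142 \cdot 10^{5}$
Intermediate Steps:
$P = - \frac{131}{7}$ ($P = \frac{2}{7} - 19 = - \frac{131}{7} \approx -18.714$)
$M = -13$ ($M = \left(-13\right) 1 = -13$)
$B{\left(N,S \right)} = \frac{N + S}{294 + N}$
$V = - \frac{1967}{222}$ ($V = \frac{1}{\frac{1}{294 - 13} \left(-13 - \frac{131}{7}\right)} = \frac{1}{\frac{1}{281} \left(- \frac{222}{7}\right)} = \frac{1}{- \frac{222}{1967}} = - \frac{1967}{222} \approx -8.8604$)
$V + T = - \frac{1967}{222} - 311412 = - \frac{69135431}{222}$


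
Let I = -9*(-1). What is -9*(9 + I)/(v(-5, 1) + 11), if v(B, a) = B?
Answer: -27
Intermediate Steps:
I = 9
-9*(9 + I)/(v(-5, 1) + 11) = -9*(9 + 9)/(-5 + 11) = -162/6 = -9*3 = -27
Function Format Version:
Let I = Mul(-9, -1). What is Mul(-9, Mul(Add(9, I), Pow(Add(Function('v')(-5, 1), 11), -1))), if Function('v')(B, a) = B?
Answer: -27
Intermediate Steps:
I = 9
Mul(-9, Mul(Add(9, I), Pow(Add(Function('v')(-5, 1), 11), -1))) = Mul(-9, Mul(Add(9, 9), Pow(Add(-5, 11), -1))) = Mul(-9, Mul(18, Pow(6, -1))) = Mul(-9, Mul(18, Rational(1, 6))) = Mul(-9, 3) = -27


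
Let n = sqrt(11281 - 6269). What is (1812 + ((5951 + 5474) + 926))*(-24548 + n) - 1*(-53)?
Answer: -347673271 + 28326*sqrt(1253) ≈ -3.4667e+8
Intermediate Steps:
n = 2*sqrt(1253) (n = sqrt(5012) = 2*sqrt(1253) ≈ 70.796)
(1812 + ((5951 + 5474) + 926))*(-24548 + n) - 1*(-53) = (1812 + ((5951 + 5474) + 926))*(-24548 + 2*sqrt(1253)) - 1*(-53) = (1812 + (11425 + 926))*(-24548 + 2*sqrt(1253)) + 53 = (1812 + 12351)*(-24548 + 2*sqrt(1253)) + 53 = 14163*(-24548 + 2*sqrt(1253)) + 53 = (-347673324 + 28326*sqrt(1253)) + 53 = -347673271 + 28326*sqrt(1253)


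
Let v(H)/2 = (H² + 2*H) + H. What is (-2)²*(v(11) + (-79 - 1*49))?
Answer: 720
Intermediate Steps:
v(H) = 2*H² + 6*H (v(H) = 2*((H² + 2*H) + H) = 2*(H² + 3*H) = 2*H² + 6*H)
(-2)²*(v(11) + (-79 - 1*49)) = (-2)²*(2*11*(3 + 11) + (-79 - 1*49)) = 4*(2*11*14 + (-79 - 49)) = 4*(308 - 128) = 4*180 = 720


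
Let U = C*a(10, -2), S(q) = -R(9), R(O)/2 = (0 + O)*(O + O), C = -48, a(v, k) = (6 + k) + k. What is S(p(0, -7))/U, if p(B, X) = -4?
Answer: 27/8 ≈ 3.3750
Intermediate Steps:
a(v, k) = 6 + 2*k
R(O) = 4*O² (R(O) = 2*((0 + O)*(O + O)) = 2*(O*(2*O)) = 2*(2*O²) = 4*O²)
S(q) = -324 (S(q) = -4*9² = -4*81 = -1*324 = -324)
U = -96 (U = -48*(6 + 2*(-2)) = -48*(6 - 4) = -48*2 = -96)
S(p(0, -7))/U = -324/(-96) = -324*(-1/96) = 27/8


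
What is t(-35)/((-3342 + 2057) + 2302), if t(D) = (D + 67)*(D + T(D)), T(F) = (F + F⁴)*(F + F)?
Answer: -3361322720/1017 ≈ -3.3051e+6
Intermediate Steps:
T(F) = 2*F*(F + F⁴) (T(F) = (F + F⁴)*(2*F) = 2*F*(F + F⁴))
t(D) = (67 + D)*(D + 2*D²*(1 + D³)) (t(D) = (D + 67)*(D + 2*D²*(1 + D³)) = (67 + D)*(D + 2*D²*(1 + D³)))
t(-35)/((-3342 + 2057) + 2302) = (-35*(67 + 2*(-35)² + 2*(-35)⁵ + 134*(-35)⁴ + 135*(-35)))/((-3342 + 2057) + 2302) = (-35*(67 + 2*1225 + 2*(-52521875) + 134*1500625 - 4725))/(-1285 + 2302) = -35*(67 + 2450 - 105043750 + 201083750 - 4725)/1017 = -35*96037792*(1/1017) = -3361322720*1/1017 = -3361322720/1017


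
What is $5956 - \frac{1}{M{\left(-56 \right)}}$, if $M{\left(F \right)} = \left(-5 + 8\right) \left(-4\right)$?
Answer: $\frac{71473}{12} \approx 5956.1$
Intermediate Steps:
$M{\left(F \right)} = -12$ ($M{\left(F \right)} = 3 \left(-4\right) = -12$)
$5956 - \frac{1}{M{\left(-56 \right)}} = 5956 - \frac{1}{-12} = 5956 - - \frac{1}{12} = 5956 + \frac{1}{12} = \frac{71473}{12}$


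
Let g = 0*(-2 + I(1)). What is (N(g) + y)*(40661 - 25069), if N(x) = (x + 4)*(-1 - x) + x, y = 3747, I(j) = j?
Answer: 58360856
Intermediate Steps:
g = 0 (g = 0*(-2 + 1) = 0*(-1) = 0)
N(x) = x + (-1 - x)*(4 + x) (N(x) = (4 + x)*(-1 - x) + x = (-1 - x)*(4 + x) + x = x + (-1 - x)*(4 + x))
(N(g) + y)*(40661 - 25069) = ((-4 - 1*0² - 4*0) + 3747)*(40661 - 25069) = ((-4 - 1*0 + 0) + 3747)*15592 = ((-4 + 0 + 0) + 3747)*15592 = (-4 + 3747)*15592 = 3743*15592 = 58360856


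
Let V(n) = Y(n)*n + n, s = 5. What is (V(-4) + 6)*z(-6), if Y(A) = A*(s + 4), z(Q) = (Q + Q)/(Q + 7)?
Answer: -1752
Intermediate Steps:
z(Q) = 2*Q/(7 + Q) (z(Q) = (2*Q)/(7 + Q) = 2*Q/(7 + Q))
Y(A) = 9*A (Y(A) = A*(5 + 4) = A*9 = 9*A)
V(n) = n + 9*n**2 (V(n) = (9*n)*n + n = 9*n**2 + n = n + 9*n**2)
(V(-4) + 6)*z(-6) = (-4*(1 + 9*(-4)) + 6)*(2*(-6)/(7 - 6)) = (-4*(1 - 36) + 6)*(2*(-6)/1) = (-4*(-35) + 6)*(2*(-6)*1) = (140 + 6)*(-12) = 146*(-12) = -1752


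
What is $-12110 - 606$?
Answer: $-12716$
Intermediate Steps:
$-12110 - 606 = -12716$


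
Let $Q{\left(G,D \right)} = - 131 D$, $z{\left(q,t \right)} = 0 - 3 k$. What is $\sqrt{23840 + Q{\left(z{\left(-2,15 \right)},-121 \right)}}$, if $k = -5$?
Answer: $\sqrt{39691} \approx 199.23$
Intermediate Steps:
$z{\left(q,t \right)} = 15$ ($z{\left(q,t \right)} = 0 - -15 = 0 + 15 = 15$)
$\sqrt{23840 + Q{\left(z{\left(-2,15 \right)},-121 \right)}} = \sqrt{23840 - -15851} = \sqrt{23840 + 15851} = \sqrt{39691}$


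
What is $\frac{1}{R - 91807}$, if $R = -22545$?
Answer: $- \frac{1}{114352} \approx -8.7449 \cdot 10^{-6}$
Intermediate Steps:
$\frac{1}{R - 91807} = \frac{1}{-22545 - 91807} = \frac{1}{-114352} = - \frac{1}{114352}$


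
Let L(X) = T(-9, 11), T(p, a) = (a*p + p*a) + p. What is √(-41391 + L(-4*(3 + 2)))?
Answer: 3*I*√4622 ≈ 203.96*I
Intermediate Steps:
T(p, a) = p + 2*a*p (T(p, a) = (a*p + a*p) + p = 2*a*p + p = p + 2*a*p)
L(X) = -207 (L(X) = -9*(1 + 2*11) = -9*(1 + 22) = -9*23 = -207)
√(-41391 + L(-4*(3 + 2))) = √(-41391 - 207) = √(-41598) = 3*I*√4622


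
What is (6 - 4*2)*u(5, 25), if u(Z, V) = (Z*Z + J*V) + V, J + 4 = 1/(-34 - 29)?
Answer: 6350/63 ≈ 100.79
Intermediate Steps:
J = -253/63 (J = -4 + 1/(-34 - 29) = -4 + 1/(-63) = -4 - 1/63 = -253/63 ≈ -4.0159)
u(Z, V) = Z² - 190*V/63 (u(Z, V) = (Z*Z - 253*V/63) + V = (Z² - 253*V/63) + V = Z² - 190*V/63)
(6 - 4*2)*u(5, 25) = (6 - 4*2)*(5² - 190/63*25) = (6 - 8)*(25 - 4750/63) = -2*(-3175/63) = 6350/63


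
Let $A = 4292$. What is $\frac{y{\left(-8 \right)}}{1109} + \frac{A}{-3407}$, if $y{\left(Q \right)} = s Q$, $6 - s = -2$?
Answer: $- \frac{4977876}{3778363} \approx -1.3175$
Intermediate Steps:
$s = 8$ ($s = 6 - -2 = 6 + 2 = 8$)
$y{\left(Q \right)} = 8 Q$
$\frac{y{\left(-8 \right)}}{1109} + \frac{A}{-3407} = \frac{8 \left(-8\right)}{1109} + \frac{4292}{-3407} = \left(-64\right) \frac{1}{1109} + 4292 \left(- \frac{1}{3407}\right) = - \frac{64}{1109} - \frac{4292}{3407} = - \frac{4977876}{3778363}$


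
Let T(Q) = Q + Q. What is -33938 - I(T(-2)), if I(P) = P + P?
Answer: -33930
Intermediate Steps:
T(Q) = 2*Q
I(P) = 2*P
-33938 - I(T(-2)) = -33938 - 2*2*(-2) = -33938 - 2*(-4) = -33938 - 1*(-8) = -33938 + 8 = -33930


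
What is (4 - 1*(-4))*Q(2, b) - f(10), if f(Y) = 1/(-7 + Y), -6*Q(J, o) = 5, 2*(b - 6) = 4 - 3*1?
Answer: -7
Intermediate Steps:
b = 13/2 (b = 6 + (4 - 3*1)/2 = 6 + (4 - 3)/2 = 6 + (1/2)*1 = 6 + 1/2 = 13/2 ≈ 6.5000)
Q(J, o) = -5/6 (Q(J, o) = -1/6*5 = -5/6)
(4 - 1*(-4))*Q(2, b) - f(10) = (4 - 1*(-4))*(-5/6) - 1/(-7 + 10) = (4 + 4)*(-5/6) - 1/3 = 8*(-5/6) - 1*1/3 = -20/3 - 1/3 = -7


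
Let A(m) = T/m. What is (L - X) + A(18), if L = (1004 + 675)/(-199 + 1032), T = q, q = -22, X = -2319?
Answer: 17391491/7497 ≈ 2319.8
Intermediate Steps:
T = -22
L = 1679/833 ≈ 2.0156
A(m) = -22/m
(L - X) + A(18) = (1679/833 - 1*(-2319)) - 22/18 = (1679/833 + 2319) - 22*1/18 = 1933406/833 - 11/9 = 17391491/7497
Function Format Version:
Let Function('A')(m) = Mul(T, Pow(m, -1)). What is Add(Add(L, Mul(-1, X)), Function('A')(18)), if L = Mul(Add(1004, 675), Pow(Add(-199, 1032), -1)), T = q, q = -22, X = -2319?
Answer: Rational(17391491, 7497) ≈ 2319.8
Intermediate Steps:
T = -22
L = Rational(1679, 833) (L = Mul(1679, Pow(833, -1)) = Mul(1679, Rational(1, 833)) = Rational(1679, 833) ≈ 2.0156)
Function('A')(m) = Mul(-22, Pow(m, -1))
Add(Add(L, Mul(-1, X)), Function('A')(18)) = Add(Add(Rational(1679, 833), Mul(-1, -2319)), Mul(-22, Pow(18, -1))) = Add(Add(Rational(1679, 833), 2319), Mul(-22, Rational(1, 18))) = Add(Rational(1933406, 833), Rational(-11, 9)) = Rational(17391491, 7497)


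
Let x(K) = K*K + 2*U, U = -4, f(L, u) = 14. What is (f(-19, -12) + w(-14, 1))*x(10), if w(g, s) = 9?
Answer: 2116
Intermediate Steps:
x(K) = -8 + K² (x(K) = K*K + 2*(-4) = K² - 8 = -8 + K²)
(f(-19, -12) + w(-14, 1))*x(10) = (14 + 9)*(-8 + 10²) = 23*(-8 + 100) = 23*92 = 2116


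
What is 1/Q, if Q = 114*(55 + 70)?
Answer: 1/14250 ≈ 7.0175e-5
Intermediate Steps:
Q = 14250 (Q = 114*125 = 14250)
1/Q = 1/14250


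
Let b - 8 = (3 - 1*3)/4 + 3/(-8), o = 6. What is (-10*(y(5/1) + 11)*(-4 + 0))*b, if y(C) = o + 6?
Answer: 7015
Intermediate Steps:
y(C) = 12 (y(C) = 6 + 6 = 12)
b = 61/8 (b = 8 + ((3 - 1*3)/4 + 3/(-8)) = 8 + ((3 - 3)*(¼) + 3*(-⅛)) = 8 + (0*(¼) - 3/8) = 8 + (0 - 3/8) = 8 - 3/8 = 61/8 ≈ 7.6250)
(-10*(y(5/1) + 11)*(-4 + 0))*b = -10*(12 + 11)*(-4 + 0)*(61/8) = -230*(-4)*(61/8) = -10*(-92)*(61/8) = 920*(61/8) = 7015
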